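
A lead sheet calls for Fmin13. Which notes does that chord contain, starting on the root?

F – Ab – C – Eb – G – Bb – D

Fmin13: minor thirteenth on F.
- root: F
- minor 3rd: Ab
- perfect 5th: C
- minor 7th: Eb
- major 9th: G
- perfect 11th: Bb
- major 13th: D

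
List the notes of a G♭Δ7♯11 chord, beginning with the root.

G♭Δ7♯11 is a major seventh sharp eleven built on Gb.
root → Gb
3rd (major 3rd) → Bb
5th (perfect 5th) → Db
7th (major 7th) → F
11th (augmented 11th) → C

Gb, Bb, Db, F, C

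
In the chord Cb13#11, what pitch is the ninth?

Cb13#11 is built on Cb; its 9th is a major 9th above the root.
A second above C uses the letter D, and the major 9th above Cb is Db.

Db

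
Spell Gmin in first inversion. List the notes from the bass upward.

B♭ – D – G

In root position, Gmin is G–B♭–D.
First inversion puts the third (B♭) in the bass.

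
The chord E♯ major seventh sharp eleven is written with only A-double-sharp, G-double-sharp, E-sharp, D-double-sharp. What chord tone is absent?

B-sharp

E♯ major seventh sharp eleven = E-sharp, G-double-sharp, B-sharp, D-double-sharp, A-double-sharp. The voicing lacks the 5th (perfect 5th), B-sharp.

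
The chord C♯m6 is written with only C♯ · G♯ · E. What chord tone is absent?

A♯

C♯m6 = C♯, E, G♯, A♯. The voicing lacks the 6th (major 6th), A♯.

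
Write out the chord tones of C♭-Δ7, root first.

C♭-Δ7 is a minor-major seventh built on Cb.
root → Cb
3rd (minor 3rd) → Ebb
5th (perfect 5th) → Gb
7th (major 7th) → Bb

Cb, Ebb, Gb, Bb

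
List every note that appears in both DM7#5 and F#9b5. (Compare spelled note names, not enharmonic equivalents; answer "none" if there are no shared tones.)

DM7#5: D F# A# C#
F#9b5: F# A# C E G#
Common to both → F#, A#.

F#, A#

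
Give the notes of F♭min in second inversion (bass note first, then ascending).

Cb, Fb, Abb

F♭min = Fb–Abb–Cb; second inversion → fifth (Cb) lowest.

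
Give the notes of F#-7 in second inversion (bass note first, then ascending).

F#-7 = F#–A–C#–E; second inversion → fifth (C#) lowest.

C# E F# A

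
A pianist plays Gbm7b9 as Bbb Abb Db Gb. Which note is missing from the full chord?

The full Gbm7b9 chord is Gb, Bbb, Db, Fb, Abb.
Comparing with the voicing, the minor 7th (7th) — Fb — is absent.

Fb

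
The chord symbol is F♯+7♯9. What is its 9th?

F♯+7♯9 is built on F#; its 9th is an augmented 9th above the root.
A second above F uses the letter G, and the augmented 9th above F# is G##.

G##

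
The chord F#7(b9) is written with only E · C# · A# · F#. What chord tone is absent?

G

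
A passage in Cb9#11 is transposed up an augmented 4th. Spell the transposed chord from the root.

F – A – C – E♭ – G – B

Transposed root: C♭ → F (augmented 4th up). So we spell F dominant ninth sharp eleven:
root → F
3rd (major 3rd) → A
5th (perfect 5th) → C
7th (minor 7th) → E♭
9th (major 9th) → G
11th (augmented 11th) → B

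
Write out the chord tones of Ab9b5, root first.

Ab9b5: dominant ninth flat five on A♭.
A♭ — root
C — major 3rd
E𝄫 — diminished 5th
G♭ — minor 7th
B♭ — major 9th

A♭ – C – E𝄫 – G♭ – B♭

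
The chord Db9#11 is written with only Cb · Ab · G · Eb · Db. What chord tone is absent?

Db9#11 = Db, F, Ab, Cb, Eb, G. The voicing lacks the 3rd (major 3rd), F.

F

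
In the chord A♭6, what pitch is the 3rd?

C

A♭6 is built on A♭; its 3rd is a major 3rd above the root.
A third above A uses the letter C, and the major 3rd above A♭ is C.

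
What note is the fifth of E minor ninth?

B

E minor ninth is built on E; its 5th is a perfect 5th above the root.
A fifth above E uses the letter B, and the perfect 5th above E is B.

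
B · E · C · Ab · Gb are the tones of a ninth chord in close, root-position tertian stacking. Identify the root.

Arranged so that each adjacent pair is a third by letter name: Ab – C – E – Gb – B.
The bottom of that stack, Ab, is the root (this is Ab dominant seventh sharp nine sharp five).

Ab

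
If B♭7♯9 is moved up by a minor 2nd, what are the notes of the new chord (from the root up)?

Cb – Eb – Gb – Bbb – D

Bb up a minor 2nd → Cb. New chord: Cb dominant seventh sharp nine.
Cb — root
Eb — major 3rd
Gb — perfect 5th
Bbb — minor 7th
D — augmented 9th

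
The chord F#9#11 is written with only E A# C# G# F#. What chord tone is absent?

B#

The full F#9#11 chord is F#, A#, C#, E, G#, B#.
Comparing with the voicing, the augmented 11th (11th) — B# — is absent.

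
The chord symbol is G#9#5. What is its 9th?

A♯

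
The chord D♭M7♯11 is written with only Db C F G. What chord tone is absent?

D♭M7♯11 = Db, F, Ab, C, G. The voicing lacks the 5th (perfect 5th), Ab.

Ab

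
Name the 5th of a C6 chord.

Root of C6 = C. The 5th is a perfect 5th: C up a perfect 5th → G.

G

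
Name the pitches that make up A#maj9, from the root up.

A# – C## – E# – G## – B#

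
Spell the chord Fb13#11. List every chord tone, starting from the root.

Fb13#11 is a dominant thirteenth sharp eleven built on Fb.
Root: Fb
Major 3rd (3rd): Ab
Perfect 5th (5th): Cb
Minor 7th (7th): Ebb
Major 9th (9th): Gb
Augmented 11th (11th): Bb
Major 13th (13th): Db

Fb, Ab, Cb, Ebb, Gb, Bb, Db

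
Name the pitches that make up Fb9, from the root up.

Fb9: dominant ninth on Fb.
Root: Fb
Major 3rd (3rd): Ab
Perfect 5th (5th): Cb
Minor 7th (7th): Ebb
Major 9th (9th): Gb

Fb, Ab, Cb, Ebb, Gb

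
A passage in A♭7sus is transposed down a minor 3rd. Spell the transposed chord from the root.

A minor 3rd down from A♭ is F, so the new chord is F dominant seventh suspended fourth.
F — root
B♭ — perfect 4th
C — perfect 5th
E♭ — minor 7th

F B♭ C E♭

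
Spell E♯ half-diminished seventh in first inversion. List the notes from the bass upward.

E♯ half-diminished seventh = E#–G#–B–D#; first inversion → third (G#) lowest.

G# B D# E#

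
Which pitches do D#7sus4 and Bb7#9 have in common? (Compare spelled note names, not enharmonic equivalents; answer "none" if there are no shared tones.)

D#7sus4 = D#, G#, A#, C#.
Bb7#9 = Bb, D, F, Ab, C#.
Shared: C#.

C#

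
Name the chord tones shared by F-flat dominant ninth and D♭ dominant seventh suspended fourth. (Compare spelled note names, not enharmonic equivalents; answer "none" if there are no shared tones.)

A♭, C♭, G♭

F-flat dominant ninth = F♭, A♭, C♭, E𝄫, G♭.
D♭ dominant seventh suspended fourth = D♭, G♭, A♭, C♭.
Shared: A♭, C♭, G♭.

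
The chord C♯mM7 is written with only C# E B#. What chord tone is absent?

G#

C♯mM7 = C#, E, G#, B#. The voicing lacks the 5th (perfect 5th), G#.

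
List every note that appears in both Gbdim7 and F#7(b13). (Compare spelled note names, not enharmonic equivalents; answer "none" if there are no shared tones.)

none

Gbdim7: G♭ B𝄫 D𝄫 F𝄫
F#7(b13): F♯ A♯ C♯ E D
Common to both → none.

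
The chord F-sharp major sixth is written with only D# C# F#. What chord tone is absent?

A#

F-sharp major sixth = F#, A#, C#, D#. The voicing lacks the 3rd (major 3rd), A#.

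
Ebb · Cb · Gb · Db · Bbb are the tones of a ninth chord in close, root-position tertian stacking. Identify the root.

Cb

Arranged so that each adjacent pair is a third by letter name: Cb – Ebb – Gb – Bbb – Db.
The bottom of that stack, Cb, is the root (this is Cb minor ninth).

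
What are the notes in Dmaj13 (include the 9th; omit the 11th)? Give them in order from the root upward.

D  F♯  A  C♯  E  B

Dmaj13: major thirteenth on D.
root → D
3rd (major 3rd) → F♯
5th (perfect 5th) → A
7th (major 7th) → C♯
9th (major 9th) → E
13th (major 13th) → B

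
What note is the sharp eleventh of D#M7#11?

D#M7#11 is built on D#; its 11th is an augmented 11th above the root.
A fourth above D uses the letter G, and the augmented 11th above D# is G##.

G##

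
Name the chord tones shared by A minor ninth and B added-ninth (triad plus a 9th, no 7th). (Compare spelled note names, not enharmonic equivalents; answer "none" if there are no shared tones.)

B

A minor ninth = A, C, E, G, B.
B added-ninth = B, D#, F#, C#.
Shared: B.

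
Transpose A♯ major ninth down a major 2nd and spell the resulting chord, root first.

G-sharp – B-sharp – D-sharp – F-double-sharp – A-sharp

Transposed root: A-sharp → G-sharp (major 2nd down). So we spell G-sharp major ninth:
- root: G-sharp
- major 3rd: B-sharp
- perfect 5th: D-sharp
- major 7th: F-double-sharp
- major 9th: A-sharp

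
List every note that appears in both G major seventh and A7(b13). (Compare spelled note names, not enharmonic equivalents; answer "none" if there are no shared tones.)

G major seventh: G B D F#
A7(b13): A C# E G F
Common to both → G.

G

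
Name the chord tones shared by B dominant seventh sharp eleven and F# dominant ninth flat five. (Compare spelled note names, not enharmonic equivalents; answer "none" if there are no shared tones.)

F-sharp

B dominant seventh sharp eleven = B, D-sharp, F-sharp, A, E-sharp.
F# dominant ninth flat five = F-sharp, A-sharp, C, E, G-sharp.
Shared: F-sharp.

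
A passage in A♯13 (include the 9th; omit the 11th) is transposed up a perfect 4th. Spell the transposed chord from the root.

Transposed root: A# → D# (perfect 4th up). So we spell D# dominant thirteenth:
root → D#
3rd (major 3rd) → F##
5th (perfect 5th) → A#
7th (minor 7th) → C#
9th (major 9th) → E#
13th (major 13th) → B#

D#, F##, A#, C#, E#, B#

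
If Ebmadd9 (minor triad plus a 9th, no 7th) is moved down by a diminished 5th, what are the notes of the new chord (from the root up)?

A  C  E  B

Transposed root: Eb → A (diminished 5th down). So we spell A minor added-ninth:
root → A
3rd (minor 3rd) → C
5th (perfect 5th) → E
9th (major 9th) → B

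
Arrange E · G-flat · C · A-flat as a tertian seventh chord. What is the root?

Arranged so that each adjacent pair is a third by letter name: A-flat – C – E – G-flat.
The bottom of that stack, A-flat, is the root (this is A-flat augmented seventh).

A-flat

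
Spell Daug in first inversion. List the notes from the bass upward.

Daug = D–F#–A#; first inversion → third (F#) lowest.

F# – A# – D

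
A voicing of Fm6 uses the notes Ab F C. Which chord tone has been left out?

D

The full Fm6 chord is F, Ab, C, D.
Comparing with the voicing, the major 6th (6th) — D — is absent.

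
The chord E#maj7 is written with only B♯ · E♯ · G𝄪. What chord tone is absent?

D𝄪

E#maj7 = E♯, G𝄪, B♯, D𝄪. The voicing lacks the 7th (major 7th), D𝄪.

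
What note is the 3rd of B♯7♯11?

Root of B♯7♯11 = B#. The 3rd is a major 3rd: B# up a major 3rd → D##.

D##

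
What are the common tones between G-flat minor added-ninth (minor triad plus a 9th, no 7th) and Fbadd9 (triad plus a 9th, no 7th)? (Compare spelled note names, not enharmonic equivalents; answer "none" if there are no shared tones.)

Gb  Ab

G-flat minor added-ninth: Gb Bbb Db Ab
Fbadd9: Fb Ab Cb Gb
Common to both → Gb, Ab.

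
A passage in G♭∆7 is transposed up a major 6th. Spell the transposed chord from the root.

E♭  G  B♭  D

A major 6th up from G♭ is E♭, so the new chord is E♭ major seventh.
root → E♭
3rd (major 3rd) → G
5th (perfect 5th) → B♭
7th (major 7th) → D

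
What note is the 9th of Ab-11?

Ab-11 is built on Ab; its 9th is a major 9th above the root.
A second above A uses the letter B, and the major 9th above Ab is Bb.

Bb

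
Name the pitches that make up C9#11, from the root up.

C9#11 is a dominant ninth sharp eleven built on C.
C — root
E — major 3rd
G — perfect 5th
Bb — minor 7th
D — major 9th
F# — augmented 11th

C – E – G – Bb – D – F#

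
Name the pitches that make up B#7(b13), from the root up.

B#7(b13) is a dominant seventh flat thirteen built on B#.
B# — root
D## — major 3rd
F## — perfect 5th
A# — minor 7th
G# — minor 13th

B#, D##, F##, A#, G#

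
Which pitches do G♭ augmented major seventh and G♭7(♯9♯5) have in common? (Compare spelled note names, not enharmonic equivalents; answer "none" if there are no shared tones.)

G♭ augmented major seventh: Gb Bb D F
G♭7(♯9♯5): Gb Bb D Fb A
Common to both → Gb, Bb, D.

Gb Bb D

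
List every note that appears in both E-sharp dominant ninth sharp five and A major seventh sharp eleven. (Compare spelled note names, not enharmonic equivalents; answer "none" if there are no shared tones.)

D-sharp

E-sharp dominant ninth sharp five: E-sharp G-double-sharp B-double-sharp D-sharp F-double-sharp
A major seventh sharp eleven: A C-sharp E G-sharp D-sharp
Common to both → D-sharp.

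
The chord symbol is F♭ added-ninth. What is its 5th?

C-flat

F♭ added-ninth is built on F-flat; its 5th is a perfect 5th above the root.
A fifth above F uses the letter C, and the perfect 5th above F-flat is C-flat.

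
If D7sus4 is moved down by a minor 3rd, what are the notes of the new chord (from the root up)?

B, E, F#, A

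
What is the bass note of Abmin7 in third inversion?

Abmin7 = A♭–C♭–E♭–G♭. Third inversion → seventh in the bass = G♭.

G♭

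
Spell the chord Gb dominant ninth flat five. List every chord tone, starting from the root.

Gb dominant ninth flat five is a dominant ninth flat five built on Gb.
root → Gb
3rd (major 3rd) → Bb
5th (diminished 5th) → Dbb
7th (minor 7th) → Fb
9th (major 9th) → Ab

Gb, Bb, Dbb, Fb, Ab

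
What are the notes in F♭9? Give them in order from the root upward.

F♭9 is a dominant ninth built on Fb.
- root: Fb
- major 3rd: Ab
- perfect 5th: Cb
- minor 7th: Ebb
- major 9th: Gb

Fb, Ab, Cb, Ebb, Gb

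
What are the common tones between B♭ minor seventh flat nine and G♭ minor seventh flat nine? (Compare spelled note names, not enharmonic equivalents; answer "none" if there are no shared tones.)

Db

B♭ minor seventh flat nine: Bb Db F Ab Cb
G♭ minor seventh flat nine: Gb Bbb Db Fb Abb
Common to both → Db.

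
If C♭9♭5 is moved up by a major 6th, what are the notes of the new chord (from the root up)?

Ab, C, Ebb, Gb, Bb

Transposed root: Cb → Ab (major 6th up). So we spell Ab dominant ninth flat five:
- root: Ab
- major 3rd: C
- diminished 5th: Ebb
- minor 7th: Gb
- major 9th: Bb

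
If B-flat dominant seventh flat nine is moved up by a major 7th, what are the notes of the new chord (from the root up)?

A, C#, E, G, Bb

Bb up a major 7th → A. New chord: A dominant seventh flat nine.
- root: A
- major 3rd: C#
- perfect 5th: E
- minor 7th: G
- minor 9th: Bb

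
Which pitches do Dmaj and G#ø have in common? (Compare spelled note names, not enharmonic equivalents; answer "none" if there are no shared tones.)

D F#

Dmaj = D, F#, A.
G#ø = G#, B, D, F#.
Shared: D, F#.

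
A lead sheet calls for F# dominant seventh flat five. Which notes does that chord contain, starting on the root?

F# dominant seventh flat five is a dominant seventh flat five built on F#.
root → F#
3rd (major 3rd) → A#
5th (diminished 5th) → C
7th (minor 7th) → E

F#, A#, C, E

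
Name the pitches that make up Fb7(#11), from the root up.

Root Fb, quality dominant seventh sharp eleven:
root → Fb
3rd (major 3rd) → Ab
5th (perfect 5th) → Cb
7th (minor 7th) → Ebb
11th (augmented 11th) → Bb

Fb, Ab, Cb, Ebb, Bb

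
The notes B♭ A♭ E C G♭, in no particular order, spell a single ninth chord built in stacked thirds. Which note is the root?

Stacking in thirds gives A♭ – C – E – G♭ – B♭, so A♭ is the root — A♭ dominant ninth sharp five.

A♭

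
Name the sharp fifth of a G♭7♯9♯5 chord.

G♭7♯9♯5 is built on Gb; its 5th is an augmented 5th above the root.
A fifth above G uses the letter D, and the augmented 5th above Gb is D.

D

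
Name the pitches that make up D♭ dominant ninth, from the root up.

Db  F  Ab  Cb  Eb

Root Db, quality dominant ninth:
Root: Db
Major 3rd (3rd): F
Perfect 5th (5th): Ab
Minor 7th (7th): Cb
Major 9th (9th): Eb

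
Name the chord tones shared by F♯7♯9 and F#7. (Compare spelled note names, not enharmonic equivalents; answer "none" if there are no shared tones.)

F# A# C# E

F♯7♯9 = F#, A#, C#, E, G##.
F#7 = F#, A#, C#, E.
Shared: F#, A#, C#, E.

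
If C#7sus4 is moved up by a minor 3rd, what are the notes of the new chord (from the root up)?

C# up a minor 3rd → E. New chord: E dominant seventh suspended fourth.
- root: E
- perfect 4th: A
- perfect 5th: B
- minor 7th: D

E, A, B, D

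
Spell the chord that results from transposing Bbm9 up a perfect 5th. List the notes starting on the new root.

Bb up a perfect 5th → F. New chord: F minor ninth.
- root: F
- minor 3rd: Ab
- perfect 5th: C
- minor 7th: Eb
- major 9th: G

F Ab C Eb G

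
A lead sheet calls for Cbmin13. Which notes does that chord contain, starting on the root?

C♭  E𝄫  G♭  B𝄫  D♭  F♭  A♭

Cbmin13: minor thirteenth on C♭.
C♭ — root
E𝄫 — minor 3rd
G♭ — perfect 5th
B𝄫 — minor 7th
D♭ — major 9th
F♭ — perfect 11th
A♭ — major 13th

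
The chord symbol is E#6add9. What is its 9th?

Root of E#6add9 = E#. The 9th is a major 9th: E# up a major 9th → F##.

F##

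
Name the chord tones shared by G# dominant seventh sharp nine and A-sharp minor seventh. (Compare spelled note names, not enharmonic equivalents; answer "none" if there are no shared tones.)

G# dominant seventh sharp nine = G-sharp, B-sharp, D-sharp, F-sharp, A-double-sharp.
A-sharp minor seventh = A-sharp, C-sharp, E-sharp, G-sharp.
Shared: G-sharp.

G-sharp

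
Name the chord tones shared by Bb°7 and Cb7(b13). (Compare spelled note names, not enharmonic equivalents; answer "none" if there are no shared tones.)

Bb°7 = B♭, D♭, F♭, A𝄫.
Cb7(b13) = C♭, E♭, G♭, B𝄫, A𝄫.
Shared: A𝄫.

A𝄫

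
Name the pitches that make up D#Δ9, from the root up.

D♯, F𝄪, A♯, C𝄪, E♯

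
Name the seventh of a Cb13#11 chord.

Bbb

Root of Cb13#11 = Cb. The 7th is a minor 7th: Cb up a minor 7th → Bbb.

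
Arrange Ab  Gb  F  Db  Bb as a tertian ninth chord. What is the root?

Stacking in thirds gives Gb – Bb – Db – F – Ab, so Gb is the root — Gb major ninth.

Gb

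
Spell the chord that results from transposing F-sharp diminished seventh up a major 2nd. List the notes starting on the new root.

G-sharp, B, D, F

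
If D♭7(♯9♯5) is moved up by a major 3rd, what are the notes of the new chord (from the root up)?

A major 3rd up from Db is F, so the new chord is F dominant seventh sharp nine sharp five.
root → F
3rd (major 3rd) → A
5th (augmented 5th) → C#
7th (minor 7th) → Eb
9th (augmented 9th) → G#

F  A  C#  Eb  G#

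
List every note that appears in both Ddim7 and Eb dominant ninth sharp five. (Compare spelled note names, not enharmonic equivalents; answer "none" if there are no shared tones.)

Ddim7: D F A♭ C♭
Eb dominant ninth sharp five: E♭ G B D♭ F
Common to both → F.

F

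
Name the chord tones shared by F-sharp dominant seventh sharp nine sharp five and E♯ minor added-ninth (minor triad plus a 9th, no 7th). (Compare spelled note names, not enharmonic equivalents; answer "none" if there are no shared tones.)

F-sharp dominant seventh sharp nine sharp five = F-sharp, A-sharp, C-double-sharp, E, G-double-sharp.
E♯ minor added-ninth = E-sharp, G-sharp, B-sharp, F-double-sharp.
Shared: none.

none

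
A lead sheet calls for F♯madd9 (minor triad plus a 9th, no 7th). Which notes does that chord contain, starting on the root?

F♯madd9 is a minor added-ninth built on F#.
- root: F#
- minor 3rd: A
- perfect 5th: C#
- major 9th: G#

F#  A  C#  G#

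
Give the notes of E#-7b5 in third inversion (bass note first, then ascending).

D#, E#, G#, B

E#-7b5 = E#–G#–B–D#; third inversion → seventh (D#) lowest.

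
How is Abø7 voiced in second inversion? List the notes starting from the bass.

Abø7 = Ab–Cb–Ebb–Gb; second inversion → fifth (Ebb) lowest.

Ebb Gb Ab Cb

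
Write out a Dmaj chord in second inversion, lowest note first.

Dmaj = D–F#–A; second inversion → fifth (A) lowest.

A – D – F#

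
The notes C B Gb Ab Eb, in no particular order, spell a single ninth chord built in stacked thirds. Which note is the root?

Ab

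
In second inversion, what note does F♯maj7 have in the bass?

F♯maj7 in root position is F#–A#–C#–E#.
Second inversion places the fifth in the bass, which is C#.

C#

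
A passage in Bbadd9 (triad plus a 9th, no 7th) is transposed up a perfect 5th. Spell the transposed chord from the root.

Transposed root: Bb → F (perfect 5th up). So we spell F added-ninth:
F — root
A — major 3rd
C — perfect 5th
G — major 9th

F – A – C – G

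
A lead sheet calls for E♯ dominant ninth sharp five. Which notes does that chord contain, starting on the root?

E# – G## – B## – D# – F##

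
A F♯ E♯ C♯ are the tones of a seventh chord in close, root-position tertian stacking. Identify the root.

F♯

Stacking in thirds gives F♯ – A – C♯ – E♯, so F♯ is the root — F♯ minor-major seventh.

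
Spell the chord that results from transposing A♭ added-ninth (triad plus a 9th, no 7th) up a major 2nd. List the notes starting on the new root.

B♭ – D – F – C

A♭ up a major 2nd → B♭. New chord: B♭ added-ninth.
Root: B♭
Major 3rd (3rd): D
Perfect 5th (5th): F
Major 9th (9th): C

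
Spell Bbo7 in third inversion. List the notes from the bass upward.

Abb, Bb, Db, Fb

Bbo7 = Bb–Db–Fb–Abb; third inversion → seventh (Abb) lowest.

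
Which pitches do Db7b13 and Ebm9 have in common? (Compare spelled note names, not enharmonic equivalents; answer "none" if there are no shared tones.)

Db7b13 = Db, F, Ab, Cb, Bbb.
Ebm9 = Eb, Gb, Bb, Db, F.
Shared: Db, F.

Db – F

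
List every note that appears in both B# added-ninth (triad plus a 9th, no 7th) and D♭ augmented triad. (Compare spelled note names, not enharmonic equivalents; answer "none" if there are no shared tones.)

B# added-ninth = B-sharp, D-double-sharp, F-double-sharp, C-double-sharp.
D♭ augmented triad = D-flat, F, A.
Shared: none.

none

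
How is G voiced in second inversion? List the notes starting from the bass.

D – G – B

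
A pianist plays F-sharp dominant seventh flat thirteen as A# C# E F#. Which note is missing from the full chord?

The full F-sharp dominant seventh flat thirteen chord is F#, A#, C#, E, D.
Comparing with the voicing, the minor 13th (13th) — D — is absent.

D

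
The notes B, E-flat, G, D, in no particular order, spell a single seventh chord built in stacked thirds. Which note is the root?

E-flat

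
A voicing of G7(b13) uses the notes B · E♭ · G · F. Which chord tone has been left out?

D

The full G7(b13) chord is G, B, D, F, E♭.
Comparing with the voicing, the perfect 5th (5th) — D — is absent.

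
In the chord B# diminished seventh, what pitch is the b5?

F#

Root of B# diminished seventh = B#. The 5th is a diminished 5th: B# up a diminished 5th → F#.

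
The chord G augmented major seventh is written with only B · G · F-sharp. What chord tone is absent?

D-sharp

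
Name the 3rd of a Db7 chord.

F

Db7 is built on D♭; its 3rd is a major 3rd above the root.
A third above D uses the letter F, and the major 3rd above D♭ is F.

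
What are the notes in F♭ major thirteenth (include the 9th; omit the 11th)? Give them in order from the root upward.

F-flat – A-flat – C-flat – E-flat – G-flat – D-flat

F♭ major thirteenth: major thirteenth on F-flat.
root → F-flat
3rd (major 3rd) → A-flat
5th (perfect 5th) → C-flat
7th (major 7th) → E-flat
9th (major 9th) → G-flat
13th (major 13th) → D-flat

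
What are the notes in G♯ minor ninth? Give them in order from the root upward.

G# B D# F# A#

Root G#, quality minor ninth:
- root: G#
- minor 3rd: B
- perfect 5th: D#
- minor 7th: F#
- major 9th: A#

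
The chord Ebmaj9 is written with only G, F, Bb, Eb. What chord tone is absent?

Ebmaj9 = Eb, G, Bb, D, F. The voicing lacks the 7th (major 7th), D.

D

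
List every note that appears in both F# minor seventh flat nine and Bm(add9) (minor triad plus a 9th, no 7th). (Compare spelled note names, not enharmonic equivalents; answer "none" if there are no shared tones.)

F# minor seventh flat nine: F♯ A C♯ E G
Bm(add9): B D F♯ C♯
Common to both → F♯, C♯.

F♯  C♯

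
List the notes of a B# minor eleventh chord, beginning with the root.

B# minor eleventh: minor eleventh on B#.
Root: B#
Minor 3rd (3rd): D#
Perfect 5th (5th): F##
Minor 7th (7th): A#
Major 9th (9th): C##
Perfect 11th (11th): E#

B#, D#, F##, A#, C##, E#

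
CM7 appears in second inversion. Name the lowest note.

CM7 in root position is C–E–G–B.
Second inversion places the fifth in the bass, which is G.

G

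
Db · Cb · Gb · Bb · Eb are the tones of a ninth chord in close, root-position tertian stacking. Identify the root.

Stacking in thirds gives Cb – Eb – Gb – Bb – Db, so Cb is the root — Cb major ninth.

Cb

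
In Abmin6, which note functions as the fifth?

Eb

Abmin6 is built on Ab; its 5th is a perfect 5th above the root.
A fifth above A uses the letter E, and the perfect 5th above Ab is Eb.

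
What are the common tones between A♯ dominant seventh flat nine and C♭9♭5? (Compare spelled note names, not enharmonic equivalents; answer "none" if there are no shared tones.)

A♯ dominant seventh flat nine: A# C## E# G# B
C♭9♭5: Cb Eb Gbb Bbb Db
Common to both → none.

none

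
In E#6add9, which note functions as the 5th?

B#

Root of E#6add9 = E#. The 5th is a perfect 5th: E# up a perfect 5th → B#.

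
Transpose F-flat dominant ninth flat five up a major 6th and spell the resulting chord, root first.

A major 6th up from F-flat is D-flat, so the new chord is D-flat dominant ninth flat five.
root → D-flat
3rd (major 3rd) → F
5th (diminished 5th) → A-double-flat
7th (minor 7th) → C-flat
9th (major 9th) → E-flat

D-flat – F – A-double-flat – C-flat – E-flat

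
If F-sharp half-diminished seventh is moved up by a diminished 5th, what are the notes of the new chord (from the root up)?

C – E♭ – G♭ – B♭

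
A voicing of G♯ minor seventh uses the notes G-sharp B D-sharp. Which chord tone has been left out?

G♯ minor seventh = G-sharp, B, D-sharp, F-sharp. The voicing lacks the 7th (minor 7th), F-sharp.

F-sharp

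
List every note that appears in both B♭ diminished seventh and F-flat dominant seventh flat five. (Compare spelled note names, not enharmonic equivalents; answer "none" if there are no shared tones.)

F-flat

B♭ diminished seventh: B-flat D-flat F-flat A-double-flat
F-flat dominant seventh flat five: F-flat A-flat C-double-flat E-double-flat
Common to both → F-flat.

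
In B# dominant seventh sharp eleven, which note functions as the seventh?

Root of B# dominant seventh sharp eleven = B-sharp. The 7th is a minor 7th: B-sharp up a minor 7th → A-sharp.

A-sharp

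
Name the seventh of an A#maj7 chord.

G𝄪

Root of A#maj7 = A♯. The 7th is a major 7th: A♯ up a major 7th → G𝄪.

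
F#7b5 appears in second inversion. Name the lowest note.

C

F#7b5 = F#–A#–C–E. Second inversion → fifth in the bass = C.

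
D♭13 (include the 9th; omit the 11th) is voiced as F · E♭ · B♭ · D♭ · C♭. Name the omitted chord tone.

D♭13 = D♭, F, A♭, C♭, E♭, B♭. The voicing lacks the 5th (perfect 5th), A♭.

A♭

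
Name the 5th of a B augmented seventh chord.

F##

B augmented seventh is built on B; its 5th is an augmented 5th above the root.
A fifth above B uses the letter F, and the augmented 5th above B is F##.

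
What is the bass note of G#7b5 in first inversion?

B#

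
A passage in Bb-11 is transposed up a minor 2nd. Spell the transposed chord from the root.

A minor 2nd up from Bb is Cb, so the new chord is Cb minor eleventh.
root → Cb
3rd (minor 3rd) → Ebb
5th (perfect 5th) → Gb
7th (minor 7th) → Bbb
9th (major 9th) → Db
11th (perfect 11th) → Fb

Cb, Ebb, Gb, Bbb, Db, Fb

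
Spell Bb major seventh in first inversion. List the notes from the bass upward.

D F A Bb

In root position, Bb major seventh is Bb–D–F–A.
First inversion puts the third (D) in the bass.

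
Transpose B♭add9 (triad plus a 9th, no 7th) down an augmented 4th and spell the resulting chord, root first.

Fb, Ab, Cb, Gb

Bb down an augmented 4th → Fb. New chord: Fb added-ninth.
root → Fb
3rd (major 3rd) → Ab
5th (perfect 5th) → Cb
9th (major 9th) → Gb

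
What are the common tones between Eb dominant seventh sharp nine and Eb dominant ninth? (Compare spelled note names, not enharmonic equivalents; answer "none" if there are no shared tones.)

Eb dominant seventh sharp nine = E-flat, G, B-flat, D-flat, F-sharp.
Eb dominant ninth = E-flat, G, B-flat, D-flat, F.
Shared: E-flat, G, B-flat, D-flat.

E-flat, G, B-flat, D-flat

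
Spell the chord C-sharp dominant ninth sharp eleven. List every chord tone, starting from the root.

Root C♯, quality dominant ninth sharp eleven:
- root: C♯
- major 3rd: E♯
- perfect 5th: G♯
- minor 7th: B
- major 9th: D♯
- augmented 11th: F𝄪

C♯  E♯  G♯  B  D♯  F𝄪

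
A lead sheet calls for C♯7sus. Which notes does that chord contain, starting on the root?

C#, F#, G#, B

C♯7sus is a dominant seventh suspended fourth built on C#.
- root: C#
- perfect 4th: F#
- perfect 5th: G#
- minor 7th: B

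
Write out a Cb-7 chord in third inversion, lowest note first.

Bbb  Cb  Ebb  Gb

Cb-7 = Cb–Ebb–Gb–Bbb; third inversion → seventh (Bbb) lowest.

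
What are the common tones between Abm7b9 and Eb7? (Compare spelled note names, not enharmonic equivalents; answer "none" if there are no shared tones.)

Eb

Abm7b9 = Ab, Cb, Eb, Gb, Bbb.
Eb7 = Eb, G, Bb, Db.
Shared: Eb.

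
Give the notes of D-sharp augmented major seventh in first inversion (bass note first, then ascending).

F-double-sharp A-double-sharp C-double-sharp D-sharp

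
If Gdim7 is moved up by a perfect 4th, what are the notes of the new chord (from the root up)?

C Eb Gb Bbb

G up a perfect 4th → C. New chord: C diminished seventh.
Root: C
Minor 3rd (3rd): Eb
Diminished 5th (5th): Gb
Diminished 7th (7th): Bbb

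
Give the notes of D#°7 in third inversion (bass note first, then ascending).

In root position, D#°7 is D♯–F♯–A–C.
Third inversion puts the seventh (C) in the bass.

C  D♯  F♯  A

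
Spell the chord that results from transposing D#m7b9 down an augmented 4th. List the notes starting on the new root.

A  C  E  G  Bb

Transposed root: D# → A (augmented 4th down). So we spell A minor seventh flat nine:
Root: A
Minor 3rd (3rd): C
Perfect 5th (5th): E
Minor 7th (7th): G
Minor 9th (9th): Bb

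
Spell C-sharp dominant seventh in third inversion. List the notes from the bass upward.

B C-sharp E-sharp G-sharp

C-sharp dominant seventh = C-sharp–E-sharp–G-sharp–B; third inversion → seventh (B) lowest.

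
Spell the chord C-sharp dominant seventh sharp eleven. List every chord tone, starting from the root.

C-sharp  E-sharp  G-sharp  B  F-double-sharp

C-sharp dominant seventh sharp eleven is a dominant seventh sharp eleven built on C-sharp.
C-sharp — root
E-sharp — major 3rd
G-sharp — perfect 5th
B — minor 7th
F-double-sharp — augmented 11th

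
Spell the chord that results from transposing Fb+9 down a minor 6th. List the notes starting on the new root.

Ab  C  E  Gb  Bb

Fb down a minor 6th → Ab. New chord: Ab dominant ninth sharp five.
root → Ab
3rd (major 3rd) → C
5th (augmented 5th) → E
7th (minor 7th) → Gb
9th (major 9th) → Bb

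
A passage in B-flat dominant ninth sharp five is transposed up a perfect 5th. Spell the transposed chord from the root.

B-flat up a perfect 5th → F. New chord: F dominant ninth sharp five.
- root: F
- major 3rd: A
- augmented 5th: C-sharp
- minor 7th: E-flat
- major 9th: G

F  A  C-sharp  E-flat  G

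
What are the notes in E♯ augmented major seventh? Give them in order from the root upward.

E♯ augmented major seventh: augmented major seventh on E-sharp.
root → E-sharp
3rd (major 3rd) → G-double-sharp
5th (augmented 5th) → B-double-sharp
7th (major 7th) → D-double-sharp

E-sharp, G-double-sharp, B-double-sharp, D-double-sharp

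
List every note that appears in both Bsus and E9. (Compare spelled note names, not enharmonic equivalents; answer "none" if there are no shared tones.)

Bsus = B, E, F♯.
E9 = E, G♯, B, D, F♯.
Shared: B, E, F♯.

B, E, F♯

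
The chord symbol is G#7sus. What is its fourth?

G#7sus is built on G♯; its 4th is a perfect 4th above the root.
A fourth above G uses the letter C, and the perfect 4th above G♯ is C♯.

C♯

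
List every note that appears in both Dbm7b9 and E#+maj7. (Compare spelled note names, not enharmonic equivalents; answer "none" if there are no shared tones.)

Dbm7b9: Db Fb Ab Cb Ebb
E#+maj7: E# G## B## D##
Common to both → none.

none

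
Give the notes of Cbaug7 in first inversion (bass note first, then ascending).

Eb  G  Bbb  Cb

In root position, Cbaug7 is Cb–Eb–G–Bbb.
First inversion puts the third (Eb) in the bass.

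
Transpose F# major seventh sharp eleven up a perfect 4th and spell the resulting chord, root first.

B – D-sharp – F-sharp – A-sharp – E-sharp

A perfect 4th up from F-sharp is B, so the new chord is B major seventh sharp eleven.
root → B
3rd (major 3rd) → D-sharp
5th (perfect 5th) → F-sharp
7th (major 7th) → A-sharp
11th (augmented 11th) → E-sharp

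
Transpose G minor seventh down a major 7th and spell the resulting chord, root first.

G down a major 7th → A-flat. New chord: A-flat minor seventh.
Root: A-flat
Minor 3rd (3rd): C-flat
Perfect 5th (5th): E-flat
Minor 7th (7th): G-flat

A-flat, C-flat, E-flat, G-flat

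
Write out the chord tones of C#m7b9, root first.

C♯ E G♯ B D

C#m7b9: minor seventh flat nine on C♯.
C♯ — root
E — minor 3rd
G♯ — perfect 5th
B — minor 7th
D — minor 9th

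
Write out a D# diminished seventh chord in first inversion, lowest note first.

F# – A – C – D#

D# diminished seventh = D#–F#–A–C; first inversion → third (F#) lowest.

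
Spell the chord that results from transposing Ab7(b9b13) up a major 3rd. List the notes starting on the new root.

Transposed root: Ab → C (major 3rd up). So we spell C dominant seventh flat nine flat thirteen:
- root: C
- major 3rd: E
- perfect 5th: G
- minor 7th: Bb
- minor 9th: Db
- minor 13th: Ab

C, E, G, Bb, Db, Ab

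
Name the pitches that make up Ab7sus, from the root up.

Ab, Db, Eb, Gb

Root Ab, quality dominant seventh suspended fourth:
Ab — root
Db — perfect 4th
Eb — perfect 5th
Gb — minor 7th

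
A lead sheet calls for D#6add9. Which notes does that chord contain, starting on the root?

D#6add9 is a six-nine built on D#.
Root: D#
Major 3rd (3rd): F##
Perfect 5th (5th): A#
Major 6th (6th): B#
Major 9th (9th): E#

D# F## A# B# E#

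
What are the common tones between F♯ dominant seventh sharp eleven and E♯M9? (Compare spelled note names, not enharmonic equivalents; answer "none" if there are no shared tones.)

B#

F♯ dominant seventh sharp eleven = F#, A#, C#, E, B#.
E♯M9 = E#, G##, B#, D##, F##.
Shared: B#.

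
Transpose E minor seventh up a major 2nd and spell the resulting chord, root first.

F-sharp – A – C-sharp – E

Transposed root: E → F-sharp (major 2nd up). So we spell F-sharp minor seventh:
root → F-sharp
3rd (minor 3rd) → A
5th (perfect 5th) → C-sharp
7th (minor 7th) → E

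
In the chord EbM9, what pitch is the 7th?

EbM9 is built on Eb; its 7th is a major 7th above the root.
A seventh above E uses the letter D, and the major 7th above Eb is D.

D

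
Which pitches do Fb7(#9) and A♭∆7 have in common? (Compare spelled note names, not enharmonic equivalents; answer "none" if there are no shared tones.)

Fb7(#9): F♭ A♭ C♭ E𝄫 G
A♭∆7: A♭ C E♭ G
Common to both → A♭, G.

A♭  G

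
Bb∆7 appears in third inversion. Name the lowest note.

A

Bb∆7 = Bb–D–F–A. Third inversion → seventh in the bass = A.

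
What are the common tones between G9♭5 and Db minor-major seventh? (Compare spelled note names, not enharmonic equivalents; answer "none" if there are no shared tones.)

G9♭5: G B Db F A
Db minor-major seventh: Db Fb Ab C
Common to both → Db.

Db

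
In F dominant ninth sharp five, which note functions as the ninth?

G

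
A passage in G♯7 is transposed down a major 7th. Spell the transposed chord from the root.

A  C#  E  G

A major 7th down from G# is A, so the new chord is A dominant seventh.
A — root
C# — major 3rd
E — perfect 5th
G — minor 7th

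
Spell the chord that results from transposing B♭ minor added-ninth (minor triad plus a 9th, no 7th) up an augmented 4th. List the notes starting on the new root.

E G B F-sharp

B-flat up an augmented 4th → E. New chord: E minor added-ninth.
root → E
3rd (minor 3rd) → G
5th (perfect 5th) → B
9th (major 9th) → F-sharp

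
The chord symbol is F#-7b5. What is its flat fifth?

Root of F#-7b5 = F#. The 5th is a diminished 5th: F# up a diminished 5th → C.

C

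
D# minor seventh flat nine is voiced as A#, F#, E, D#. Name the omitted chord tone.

C#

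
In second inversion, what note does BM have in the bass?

F#

BM in root position is B–D#–F#.
Second inversion places the fifth in the bass, which is F#.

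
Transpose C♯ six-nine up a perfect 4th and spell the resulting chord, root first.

F♯, A♯, C♯, D♯, G♯

C♯ up a perfect 4th → F♯. New chord: F♯ six-nine.
F♯ — root
A♯ — major 3rd
C♯ — perfect 5th
D♯ — major 6th
G♯ — major 9th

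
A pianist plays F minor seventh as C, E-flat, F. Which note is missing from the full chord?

A-flat

F minor seventh = F, A-flat, C, E-flat. The voicing lacks the 3rd (minor 3rd), A-flat.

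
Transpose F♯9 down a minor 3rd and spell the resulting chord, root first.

D♯  F𝄪  A♯  C♯  E♯

A minor 3rd down from F♯ is D♯, so the new chord is D♯ dominant ninth.
Root: D♯
Major 3rd (3rd): F𝄪
Perfect 5th (5th): A♯
Minor 7th (7th): C♯
Major 9th (9th): E♯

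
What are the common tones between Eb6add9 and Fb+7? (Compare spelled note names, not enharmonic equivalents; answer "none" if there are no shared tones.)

Eb6add9: Eb G Bb C F
Fb+7: Fb Ab C Ebb
Common to both → C.

C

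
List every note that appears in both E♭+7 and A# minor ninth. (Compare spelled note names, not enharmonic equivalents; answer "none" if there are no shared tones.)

E♭+7: Eb G B Db
A# minor ninth: A# C# E# G# B#
Common to both → none.

none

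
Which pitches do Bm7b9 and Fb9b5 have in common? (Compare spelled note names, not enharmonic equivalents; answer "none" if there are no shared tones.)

none

Bm7b9: B D F# A C
Fb9b5: Fb Ab Cbb Ebb Gb
Common to both → none.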